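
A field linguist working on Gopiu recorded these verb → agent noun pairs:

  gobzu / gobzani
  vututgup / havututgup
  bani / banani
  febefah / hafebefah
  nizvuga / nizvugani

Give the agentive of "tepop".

"tepop" ends in a consonant. The stems ending in a consonant (febefah → hafebefah, vututgup → havututgup) add the prefix ha-.
The other pattern: stems ending in a vowel drop the final letter and add -ani.
So tepop → hatepop.

hatepop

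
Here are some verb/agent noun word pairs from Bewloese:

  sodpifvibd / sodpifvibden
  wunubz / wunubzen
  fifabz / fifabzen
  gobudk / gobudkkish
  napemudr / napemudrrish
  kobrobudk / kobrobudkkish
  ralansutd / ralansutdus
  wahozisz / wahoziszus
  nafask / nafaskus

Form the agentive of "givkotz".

sodpifvibd and ralansutd both end in -d yet inflect differently (sodpifvibden, ralansutdus), so the final letter is not what conditions the rule; the second-to-last letter is.
"givkotz" has second-to-last letter 't'. The one such stem in the data (ralansutd → ralansutdus) adds -us, so the same rule applies.
So givkotz → givkotzus.

givkotzus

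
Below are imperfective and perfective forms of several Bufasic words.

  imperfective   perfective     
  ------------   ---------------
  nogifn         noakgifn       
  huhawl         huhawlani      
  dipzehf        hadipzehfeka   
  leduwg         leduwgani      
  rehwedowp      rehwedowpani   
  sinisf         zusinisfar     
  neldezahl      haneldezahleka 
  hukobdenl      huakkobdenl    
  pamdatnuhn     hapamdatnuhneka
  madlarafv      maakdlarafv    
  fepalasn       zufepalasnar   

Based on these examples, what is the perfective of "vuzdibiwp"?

vuzdibiwpani

neldezahl and huhawl both end in -l yet inflect differently (haneldezahleka, huhawlani), so the final letter is not what conditions the rule; the second-to-last letter is.
"vuzdibiwp" has second-to-last letter 'w'. The stems whose second-to-last letter is 'w' (huhawl → huhawlani, leduwg → leduwgani, rehwedowp → rehwedowpani) add -ani.
The other patterns: stems whose second-to-last letter is 'h' add ha- … -eka around the stem; stems whose second-to-last letter is 's' add zu- … -ar around the stem; stems whose second-to-last letter is 'f' or 'n' insert -ak- after the first vowel.
So vuzdibiwp → vuzdibiwpani.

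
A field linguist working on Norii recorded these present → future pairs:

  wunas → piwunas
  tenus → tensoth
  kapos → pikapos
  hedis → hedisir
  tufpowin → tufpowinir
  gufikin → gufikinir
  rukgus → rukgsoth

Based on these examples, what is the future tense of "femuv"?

femvoth

tenus and hedis both end in -s yet inflect differently (tensoth, hedisir), so the final letter is not what conditions the rule; the last vowel is.
"femuv" has last vowel 'u'. The stems whose last vowel is 'u' (tenus → tensoth, rukgus → rukgsoth) delete the last vowel and add -oth.
The other patterns: stems whose last vowel is 'i' add -ir; stems whose last vowel is 'a' or 'o' add the prefix pi-.
So femuv → femvoth.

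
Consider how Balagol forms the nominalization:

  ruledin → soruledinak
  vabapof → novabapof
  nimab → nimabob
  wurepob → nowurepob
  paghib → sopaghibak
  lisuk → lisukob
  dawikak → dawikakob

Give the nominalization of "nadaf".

nadafob

"nadaf" has last vowel 'a'. The stems whose last vowel is 'a' (dawikak → dawikakob, nimab → nimabob) add -ob.
So nadaf → nadafob.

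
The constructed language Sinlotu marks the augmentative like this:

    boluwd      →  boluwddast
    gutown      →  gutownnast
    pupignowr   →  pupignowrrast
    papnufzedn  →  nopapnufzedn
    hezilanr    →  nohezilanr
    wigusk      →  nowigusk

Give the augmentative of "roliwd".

roliwddast

gutown and papnufzedn both end in -n yet inflect differently (gutownnast, nopapnufzedn), so the final letter is not what conditions the rule; the second-to-last letter is.
"roliwd" has second-to-last letter 'w'. The stems whose second-to-last letter is 'w' (boluwd → boluwddast, gutown → gutownnast, pupignowr → pupignowrrast) double the final consonant and add -ast.
The other pattern: stems whose second-to-last letter is 'd', 'n' or 's' add the prefix no-.
So roliwd → roliwddast.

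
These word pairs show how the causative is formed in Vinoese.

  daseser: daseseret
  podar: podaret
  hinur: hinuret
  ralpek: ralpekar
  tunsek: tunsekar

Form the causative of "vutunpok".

"vutunpok" ends in -k. The stems ending in -k (ralpek → ralpekar, tunsek → tunsekar) add -ar.
The other pattern: stems ending in -r add -et.
So vutunpok → vutunpokar.

vutunpokar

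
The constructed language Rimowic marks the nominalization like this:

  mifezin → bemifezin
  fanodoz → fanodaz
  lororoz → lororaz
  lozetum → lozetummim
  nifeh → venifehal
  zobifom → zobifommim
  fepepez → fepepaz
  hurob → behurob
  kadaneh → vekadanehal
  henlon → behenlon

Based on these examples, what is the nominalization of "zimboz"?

"zimboz" ends in -z. The stems ending in -z (lororoz → lororaz, fepepez → fepepaz, fanodoz → fanodaz) change the last vowel to 'a'.
So zimboz → zimbaz.

zimbaz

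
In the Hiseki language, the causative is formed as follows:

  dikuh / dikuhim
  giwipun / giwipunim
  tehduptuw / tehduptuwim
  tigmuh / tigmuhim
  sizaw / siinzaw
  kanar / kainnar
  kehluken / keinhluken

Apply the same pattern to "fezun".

fezunim

"fezun" has last vowel 'u'. The stems whose last vowel is 'u' (dikuh → dikuhim, giwipun → giwipunim, tehduptuw → tehduptuwim) add -im.
The other pattern: stems whose last vowel is 'a' or 'e' insert -in- after the first vowel.
So fezun → fezunim.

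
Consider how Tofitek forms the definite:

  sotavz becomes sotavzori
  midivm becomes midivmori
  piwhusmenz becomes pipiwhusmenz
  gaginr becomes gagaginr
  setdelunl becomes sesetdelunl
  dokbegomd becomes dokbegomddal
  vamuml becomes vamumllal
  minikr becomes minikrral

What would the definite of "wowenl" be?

wowowenl

sotavz and piwhusmenz both end in -z yet inflect differently (sotavzori, pipiwhusmenz), so the final letter is not what conditions the rule; the second-to-last letter is.
"wowenl" has second-to-last letter 'n'. The stems whose second-to-last letter is 'n' (piwhusmenz → pipiwhusmenz, gaginr → gagaginr, setdelunl → sesetdelunl) repeat the first consonant+vowel as a prefix.
So wowenl → wowowenl.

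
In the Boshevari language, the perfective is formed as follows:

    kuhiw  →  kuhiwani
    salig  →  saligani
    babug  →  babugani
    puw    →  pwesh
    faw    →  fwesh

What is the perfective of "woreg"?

woregani

kuhiw and puw both end in -w yet inflect differently (kuhiwani, pwesh), so the final letter is not what conditions the rule; the number of vowels is.
"woreg" has 2 vowels. The stems with 2 vowels (kuhiw → kuhiwani, salig → saligani, babug → babugani) add -ani.
So woreg → woregani.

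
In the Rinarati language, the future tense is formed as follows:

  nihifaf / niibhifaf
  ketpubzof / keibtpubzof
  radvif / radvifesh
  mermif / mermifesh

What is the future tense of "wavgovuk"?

nihifaf and radvif both end in -f yet inflect differently (niibhifaf, radvifesh), so the final letter is not what conditions the rule; the number of vowels is.
"wavgovuk" has 3 vowels. The stems with 3 vowels (nihifaf → niibhifaf, ketpubzof → keibtpubzof) insert -ib- after the first vowel.
So wavgovuk → waibvgovuk.

waibvgovuk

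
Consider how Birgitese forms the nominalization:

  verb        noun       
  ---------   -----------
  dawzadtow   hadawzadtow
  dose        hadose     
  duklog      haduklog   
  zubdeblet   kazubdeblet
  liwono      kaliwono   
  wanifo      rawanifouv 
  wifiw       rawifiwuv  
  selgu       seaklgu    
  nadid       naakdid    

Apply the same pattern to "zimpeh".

"zimpeh" begins with z-. The one such stem in the data (zubdeblet → kazubdeblet) adds the prefix ka-, so the same rule applies.
So zimpeh → kazimpeh.

kazimpeh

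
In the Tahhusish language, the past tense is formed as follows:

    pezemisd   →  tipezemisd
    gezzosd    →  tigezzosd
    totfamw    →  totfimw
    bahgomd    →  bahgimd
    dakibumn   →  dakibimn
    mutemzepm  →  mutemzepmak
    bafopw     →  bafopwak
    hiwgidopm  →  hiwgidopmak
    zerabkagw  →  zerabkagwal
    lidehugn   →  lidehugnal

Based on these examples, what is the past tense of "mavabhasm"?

timavabhasm

"mavabhasm" has second-to-last letter 's'. The stems whose second-to-last letter is 's' (pezemisd → tipezemisd, gezzosd → tigezzosd) add the prefix ti-.
The other patterns: stems whose second-to-last letter is 'm' change the last vowel to 'i'; stems whose second-to-last letter is 'p' add -ak; stems whose second-to-last letter is 'g' add -al.
So mavabhasm → timavabhasm.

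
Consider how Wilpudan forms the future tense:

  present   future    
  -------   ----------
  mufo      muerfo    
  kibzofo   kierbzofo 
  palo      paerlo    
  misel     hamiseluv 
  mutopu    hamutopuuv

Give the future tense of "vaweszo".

mufo and misel both begin with m- yet inflect differently (muerfo, hamiseluv), so the first letter is not what conditions the rule; the final letter is.
"vaweszo" ends in -o. The stems ending in -o (mufo → muerfo, kibzofo → kierbzofo, palo → paerlo) insert -er- after the first vowel.
The other pattern: stems ending in -l or -u add ha- … -uv around the stem.
So vaweszo → vaerweszo.

vaerweszo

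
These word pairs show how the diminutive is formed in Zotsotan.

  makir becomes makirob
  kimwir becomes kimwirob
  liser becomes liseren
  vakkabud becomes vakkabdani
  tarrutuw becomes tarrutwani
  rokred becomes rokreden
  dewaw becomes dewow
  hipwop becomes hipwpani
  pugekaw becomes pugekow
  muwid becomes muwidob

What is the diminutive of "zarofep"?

zarofepen

"zarofep" has last vowel 'e'. The stems whose last vowel is 'e' (rokred → rokreden, liser → liseren) add -en.
So zarofep → zarofepen.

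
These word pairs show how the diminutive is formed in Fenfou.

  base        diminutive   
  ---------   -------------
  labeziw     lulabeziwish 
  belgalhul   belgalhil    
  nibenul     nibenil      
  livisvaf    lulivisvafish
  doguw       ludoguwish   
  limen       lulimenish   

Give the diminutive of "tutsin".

"tutsin" ends in -n. The one such stem in the data (limen → lulimenish) adds lu- … -ish around the stem, so the same rule applies.
The other pattern: stems ending in -l change the last vowel to 'i'.
So tutsin → lututsinish.

lututsinish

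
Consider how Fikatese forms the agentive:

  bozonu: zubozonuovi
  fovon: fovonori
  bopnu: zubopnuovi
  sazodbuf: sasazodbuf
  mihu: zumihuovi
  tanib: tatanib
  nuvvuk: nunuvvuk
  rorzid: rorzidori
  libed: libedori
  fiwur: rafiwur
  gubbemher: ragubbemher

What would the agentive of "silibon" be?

bopnu and fiwur both have last vowel 'u' yet inflect differently (zubopnuovi, rafiwur), so the last vowel is not what conditions the rule; the final letter is.
"silibon" ends in -n. The one such stem in the data (fovon → fovonori) adds -ori, so the same rule applies.
The other patterns: stems ending in -u add zu- … -ovi around the stem; stems ending in -r add the prefix ra-; stems ending in -b, -f or -k repeat the first consonant+vowel as a prefix.
So silibon → silibonori.

silibonori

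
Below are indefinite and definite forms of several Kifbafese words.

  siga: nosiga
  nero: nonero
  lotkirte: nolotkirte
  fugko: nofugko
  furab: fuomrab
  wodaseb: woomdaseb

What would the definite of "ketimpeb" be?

keomtimpeb

siga and furab both have last vowel 'a' yet inflect differently (nosiga, fuomrab), so the last vowel is not what conditions the rule; whether the stem ends in a vowel or a consonant is.
"ketimpeb" ends in a consonant. The stems ending in a consonant (furab → fuomrab, wodaseb → woomdaseb) insert -om- after the first vowel.
The other pattern: stems ending in a vowel add the prefix no-.
So ketimpeb → keomtimpeb.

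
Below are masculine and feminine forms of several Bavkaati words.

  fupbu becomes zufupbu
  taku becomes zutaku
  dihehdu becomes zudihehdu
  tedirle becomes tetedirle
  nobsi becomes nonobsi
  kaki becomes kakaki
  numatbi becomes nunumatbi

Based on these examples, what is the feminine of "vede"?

taku and tedirle both begin with t- yet inflect differently (zutaku, tetedirle), so the first letter is not what conditions the rule; the final letter is.
"vede" ends in -e. The one such stem in the data (tedirle → tetedirle) repeats the first consonant+vowel as a prefix (as do nobsi, kaki), so the same rule applies.
The other pattern: stems ending in -u add the prefix zu-.
So vede → vevede.

vevede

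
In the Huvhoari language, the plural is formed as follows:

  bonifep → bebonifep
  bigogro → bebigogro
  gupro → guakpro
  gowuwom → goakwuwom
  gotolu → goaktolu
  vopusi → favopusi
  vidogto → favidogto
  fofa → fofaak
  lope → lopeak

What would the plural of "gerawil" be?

geakrawil

bigogro and gupro both end in -o yet inflect differently (bebigogro, guakpro), so the final letter is not what conditions the rule; the first letter is.
"gerawil" begins with g-. The stems beginning with g- (gupro → guakpro, gowuwom → goakwuwom, gotolu → goaktolu) insert -ak- after the first vowel.
The other patterns: stems beginning with b- add the prefix be-; stems beginning with v- add the prefix fa-; stems beginning with f- or l- add -ak.
So gerawil → geakrawil.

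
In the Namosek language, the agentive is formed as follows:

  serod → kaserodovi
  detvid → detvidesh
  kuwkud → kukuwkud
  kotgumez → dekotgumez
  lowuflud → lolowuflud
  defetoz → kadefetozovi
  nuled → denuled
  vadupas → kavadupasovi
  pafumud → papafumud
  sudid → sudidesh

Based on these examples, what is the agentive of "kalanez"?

lowuflud and serod both end in -d yet inflect differently (lolowuflud, kaserodovi), so the final letter is not what conditions the rule; the last vowel is.
"kalanez" has last vowel 'e'. The stems whose last vowel is 'e' (nuled → denuled, kotgumez → dekotgumez) add the prefix de-.
So kalanez → dekalanez.

dekalanez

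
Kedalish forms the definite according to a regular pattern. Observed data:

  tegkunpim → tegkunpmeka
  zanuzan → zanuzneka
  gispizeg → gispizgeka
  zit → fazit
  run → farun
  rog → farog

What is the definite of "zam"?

fazam

zanuzan and run both end in -n yet inflect differently (zanuzneka, farun), so the final letter is not what conditions the rule; the number of vowels is.
"zam" has 1 vowel. The stems with 1 vowel (zit → fazit, run → farun, rog → farog) add the prefix fa-.
The other pattern: stems with 3 vowels delete the last vowel and add -eka.
So zam → fazam.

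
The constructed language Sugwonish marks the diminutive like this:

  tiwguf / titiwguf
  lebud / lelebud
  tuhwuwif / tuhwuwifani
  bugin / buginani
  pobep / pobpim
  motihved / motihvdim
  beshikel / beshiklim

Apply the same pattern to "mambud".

mamambud

"mambud" has last vowel 'u'. The stems whose last vowel is 'u' (tiwguf → titiwguf, lebud → lelebud) repeat the first consonant+vowel as a prefix.
The other patterns: stems whose last vowel is 'i' add -ani; stems whose last vowel is 'e' delete the last vowel and add -im.
So mambud → mamambud.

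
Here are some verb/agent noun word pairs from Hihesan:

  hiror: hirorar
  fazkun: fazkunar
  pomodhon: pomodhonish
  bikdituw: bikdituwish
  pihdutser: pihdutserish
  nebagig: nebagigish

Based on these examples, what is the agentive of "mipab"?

mipabar

fazkun and pomodhon both end in -n yet inflect differently (fazkunar, pomodhonish), so the final letter is not what conditions the rule; the number of vowels is.
"mipab" has 2 vowels. The stems with 2 vowels (hiror → hirorar, fazkun → fazkunar) add -ar.
So mipab → mipabar.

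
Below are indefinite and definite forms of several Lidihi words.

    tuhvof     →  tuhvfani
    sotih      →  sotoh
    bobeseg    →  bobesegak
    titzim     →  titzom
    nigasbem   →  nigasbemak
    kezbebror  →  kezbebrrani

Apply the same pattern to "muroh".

nigasbem and titzim both end in -m yet inflect differently (nigasbemak, titzom), so the final letter is not what conditions the rule; the last vowel is.
"muroh" has last vowel 'o'. The stems whose last vowel is 'o' (kezbebror → kezbebrrani, tuhvof → tuhvfani) delete the last vowel and add -ani.
The other patterns: stems whose last vowel is 'e' add -ak; stems whose last vowel is 'i' change the last vowel to 'o'.
So muroh → murhani.

murhani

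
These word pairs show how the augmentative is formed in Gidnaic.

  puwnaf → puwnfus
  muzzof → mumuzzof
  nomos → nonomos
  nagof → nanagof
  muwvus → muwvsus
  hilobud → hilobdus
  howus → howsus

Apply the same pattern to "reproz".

rereproz

nomos and muwvus both end in -s yet inflect differently (nonomos, muwvsus), so the final letter is not what conditions the rule; the last vowel is.
"reproz" has last vowel 'o'. The stems whose last vowel is 'o' (nomos → nonomos, nagof → nanagof, muzzof → mumuzzof) repeat the first consonant+vowel as a prefix.
The other pattern: stems whose last vowel is 'a' or 'u' delete the last vowel and add -us.
So reproz → rereproz.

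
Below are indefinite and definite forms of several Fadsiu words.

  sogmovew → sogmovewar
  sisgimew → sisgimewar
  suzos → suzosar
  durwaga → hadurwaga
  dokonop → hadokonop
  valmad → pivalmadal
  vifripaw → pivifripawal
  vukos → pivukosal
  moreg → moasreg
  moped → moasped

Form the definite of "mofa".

sogmovew and vifripaw both end in -w yet inflect differently (sogmovewar, pivifripawal), so the final letter is not what conditions the rule; the first letter is.
"mofa" begins with m-. The stems beginning with m- (moreg → moasreg, moped → moasped) insert -as- after the first vowel.
The other patterns: stems beginning with s- add -ar; stems beginning with d- add the prefix ha-; stems beginning with v- add pi- … -al around the stem.
So mofa → moasfa.

moasfa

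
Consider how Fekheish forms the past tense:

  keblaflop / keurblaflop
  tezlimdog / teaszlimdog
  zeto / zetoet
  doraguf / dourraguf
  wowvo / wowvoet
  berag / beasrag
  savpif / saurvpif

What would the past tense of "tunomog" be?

zeto and tezlimdog both have last vowel 'o' yet inflect differently (zetoet, teaszlimdog), so the last vowel is not what conditions the rule; the final letter is.
"tunomog" ends in -g. The stems ending in -g (tezlimdog → teaszlimdog, berag → beasrag) insert -as- after the first vowel.
The other patterns: stems ending in -o add -et; stems ending in -f or -p insert -ur- after the first vowel.
So tunomog → tuasnomog.

tuasnomog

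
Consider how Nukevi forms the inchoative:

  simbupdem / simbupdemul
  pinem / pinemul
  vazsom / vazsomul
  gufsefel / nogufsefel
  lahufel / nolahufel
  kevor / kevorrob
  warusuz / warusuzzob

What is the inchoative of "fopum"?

fopumul

simbupdem and gufsefel both have last vowel 'e' yet inflect differently (simbupdemul, nogufsefel), so the last vowel is not what conditions the rule; the final letter is.
"fopum" ends in -m. The stems ending in -m (simbupdem → simbupdemul, pinem → pinemul, vazsom → vazsomul) add -ul.
So fopum → fopumul.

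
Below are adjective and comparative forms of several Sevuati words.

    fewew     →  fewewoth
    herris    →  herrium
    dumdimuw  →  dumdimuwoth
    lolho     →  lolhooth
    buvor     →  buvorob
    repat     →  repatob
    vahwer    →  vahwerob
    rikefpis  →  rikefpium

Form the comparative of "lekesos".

lekesoum

buvor and lolho both have last vowel 'o' yet inflect differently (buvorob, lolhooth), so the last vowel is not what conditions the rule; the final letter is.
"lekesos" ends in -s. The stems ending in -s (herris → herrium, rikefpis → rikefpium) drop the final letter and add -um.
The other patterns: stems ending in -r or -t add -ob; stems ending in -o or -w add -oth.
So lekesos → lekesoum.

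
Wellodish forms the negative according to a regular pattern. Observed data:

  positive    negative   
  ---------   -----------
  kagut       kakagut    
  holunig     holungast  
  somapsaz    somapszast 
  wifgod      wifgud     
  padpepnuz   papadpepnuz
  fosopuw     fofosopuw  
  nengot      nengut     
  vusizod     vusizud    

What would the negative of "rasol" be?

rasul

kagut and nengot both end in -t yet inflect differently (kakagut, nengut), so the final letter is not what conditions the rule; the last vowel is.
"rasol" has last vowel 'o'. The stems whose last vowel is 'o' (wifgod → wifgud, nengot → nengut, vusizod → vusizud) change the last vowel to 'u'.
So rasol → rasul.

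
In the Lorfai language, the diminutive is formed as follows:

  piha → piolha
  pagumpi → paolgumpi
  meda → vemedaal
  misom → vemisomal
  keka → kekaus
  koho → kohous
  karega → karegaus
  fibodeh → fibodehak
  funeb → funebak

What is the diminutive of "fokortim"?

piha and meda both end in -a yet inflect differently (piolha, vemedaal), so the final letter is not what conditions the rule; the first letter is.
"fokortim" begins with f-. The stems beginning with f- (fibodeh → fibodehak, funeb → funebak) add -ak.
So fokortim → fokortimak.

fokortimak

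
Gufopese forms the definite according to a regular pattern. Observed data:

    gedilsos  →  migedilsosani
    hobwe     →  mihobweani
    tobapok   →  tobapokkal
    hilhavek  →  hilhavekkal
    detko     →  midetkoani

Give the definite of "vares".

mivaresani

hilhavek and hobwe both have last vowel 'e' yet inflect differently (hilhavekkal, mihobweani), so the last vowel is not what conditions the rule; the final letter is.
"vares" ends in -s. The one such stem in the data (gedilsos → migedilsosani) adds mi- … -ani around the stem, so the same rule applies.
So vares → mivaresani.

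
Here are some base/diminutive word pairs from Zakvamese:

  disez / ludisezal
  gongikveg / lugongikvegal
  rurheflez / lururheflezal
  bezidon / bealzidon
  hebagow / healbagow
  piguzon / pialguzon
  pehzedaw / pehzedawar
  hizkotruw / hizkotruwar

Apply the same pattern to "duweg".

luduwegal

hebagow and pehzedaw both end in -w yet inflect differently (healbagow, pehzedawar), so the final letter is not what conditions the rule; the last vowel is.
"duweg" has last vowel 'e'. The stems whose last vowel is 'e' (disez → ludisezal, gongikveg → lugongikvegal, rurheflez → lururheflezal) add lu- … -al around the stem.
The other patterns: stems whose last vowel is 'o' insert -al- after the first vowel; stems whose last vowel is 'a' or 'u' add -ar.
So duweg → luduwegal.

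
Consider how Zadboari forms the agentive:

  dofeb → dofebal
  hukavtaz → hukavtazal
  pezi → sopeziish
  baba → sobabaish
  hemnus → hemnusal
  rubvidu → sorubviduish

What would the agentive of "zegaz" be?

hemnus and rubvidu both have last vowel 'u' yet inflect differently (hemnusal, sorubviduish), so the last vowel is not what conditions the rule; whether the stem ends in a vowel or a consonant is.
"zegaz" ends in a consonant. The stems ending in a consonant (dofeb → dofebal, hukavtaz → hukavtazal, hemnus → hemnusal) add -al.
The other pattern: stems ending in a vowel add so- … -ish around the stem.
So zegaz → zegazal.

zegazal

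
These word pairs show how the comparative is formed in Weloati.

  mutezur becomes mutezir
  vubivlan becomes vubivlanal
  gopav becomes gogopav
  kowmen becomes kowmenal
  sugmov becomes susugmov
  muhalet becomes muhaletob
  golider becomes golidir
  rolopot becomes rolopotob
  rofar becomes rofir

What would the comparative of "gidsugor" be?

golider and muhalet both have last vowel 'e' yet inflect differently (golidir, muhaletob), so the last vowel is not what conditions the rule; the final letter is.
"gidsugor" ends in -r. The stems ending in -r (golider → golidir, mutezur → mutezir, rofar → rofir) change the last vowel to 'i'.
The other patterns: stems ending in -t add -ob; stems ending in -v repeat the first consonant+vowel as a prefix; stems ending in -n add -al.
So gidsugor → gidsugir.

gidsugir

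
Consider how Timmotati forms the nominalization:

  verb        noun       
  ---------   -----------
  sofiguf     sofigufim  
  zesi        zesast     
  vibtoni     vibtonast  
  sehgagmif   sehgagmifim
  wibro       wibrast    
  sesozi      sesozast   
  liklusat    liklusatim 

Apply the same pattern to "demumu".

sehgagmif and vibtoni both have last vowel 'i' yet inflect differently (sehgagmifim, vibtonast), so the last vowel is not what conditions the rule; whether the stem ends in a vowel or a consonant is.
"demumu" ends in a vowel. The stems ending in a vowel (wibro → wibrast, vibtoni → vibtonast, zesi → zesast) drop the final letter and add -ast.
The other pattern: stems ending in a consonant add -im.
So demumu → demumast.

demumast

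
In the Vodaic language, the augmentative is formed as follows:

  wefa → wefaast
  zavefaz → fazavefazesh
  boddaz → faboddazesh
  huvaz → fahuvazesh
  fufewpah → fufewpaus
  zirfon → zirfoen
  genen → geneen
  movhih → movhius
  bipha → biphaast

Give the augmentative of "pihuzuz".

fapihuzuzesh

"pihuzuz" ends in -z. The stems ending in -z (huvaz → fahuvazesh, boddaz → faboddazesh, zavefaz → fazavefazesh) add fa- … -esh around the stem.
The other patterns: stems ending in -h drop the final letter and add -us; stems ending in -n drop the final letter and add -en; stems ending in -a add -ast.
So pihuzuz → fapihuzuzesh.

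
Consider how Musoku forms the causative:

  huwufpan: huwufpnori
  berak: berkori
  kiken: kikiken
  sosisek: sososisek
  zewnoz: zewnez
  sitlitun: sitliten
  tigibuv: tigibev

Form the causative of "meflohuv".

meflohev

"meflohuv" has last vowel 'u'. The stems whose last vowel is 'u' (sitlitun → sitliten, tigibuv → tigibev) change the last vowel to 'e'.
The other patterns: stems whose last vowel is 'a' delete the last vowel and add -ori; stems whose last vowel is 'e' repeat the first consonant+vowel as a prefix.
So meflohuv → meflohev.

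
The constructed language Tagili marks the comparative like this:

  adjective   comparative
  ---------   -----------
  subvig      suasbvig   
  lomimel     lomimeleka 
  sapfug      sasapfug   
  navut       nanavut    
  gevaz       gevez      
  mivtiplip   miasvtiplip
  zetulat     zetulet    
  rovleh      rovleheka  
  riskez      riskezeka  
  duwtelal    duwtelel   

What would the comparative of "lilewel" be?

lileweleka

zetulat and navut both end in -t yet inflect differently (zetulet, nanavut), so the final letter is not what conditions the rule; the last vowel is.
"lilewel" has last vowel 'e'. The stems whose last vowel is 'e' (lomimel → lomimeleka, riskez → riskezeka, rovleh → rovleheka) add -eka.
The other patterns: stems whose last vowel is 'a' change the last vowel to 'e'; stems whose last vowel is 'i' insert -as- after the first vowel; stems whose last vowel is 'u' repeat the first consonant+vowel as a prefix.
So lilewel → lileweleka.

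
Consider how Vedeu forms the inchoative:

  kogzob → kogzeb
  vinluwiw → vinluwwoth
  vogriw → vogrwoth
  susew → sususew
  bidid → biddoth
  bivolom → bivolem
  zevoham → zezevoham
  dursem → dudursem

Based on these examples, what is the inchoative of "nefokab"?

nenefokab

"nefokab" has last vowel 'a'. The one such stem in the data (zevoham → zezevoham) repeats the first consonant+vowel as a prefix (as do dursem, susew), so the same rule applies.
The other patterns: stems whose last vowel is 'i' delete the last vowel and add -oth; stems whose last vowel is 'o' change the last vowel to 'e'.
So nefokab → nenefokab.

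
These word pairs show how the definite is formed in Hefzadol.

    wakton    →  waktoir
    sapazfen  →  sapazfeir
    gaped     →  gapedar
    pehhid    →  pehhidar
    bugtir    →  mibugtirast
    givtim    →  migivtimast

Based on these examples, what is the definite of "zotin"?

"zotin" ends in -n. The stems ending in -n (wakton → waktoir, sapazfen → sapazfeir) drop the final letter and add -ir.
So zotin → zotiir.

zotiir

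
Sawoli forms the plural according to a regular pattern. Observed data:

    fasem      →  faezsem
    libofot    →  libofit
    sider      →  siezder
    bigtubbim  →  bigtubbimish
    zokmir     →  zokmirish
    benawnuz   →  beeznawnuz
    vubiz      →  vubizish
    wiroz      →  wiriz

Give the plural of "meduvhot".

meduvhit

wiroz and vubiz both end in -z yet inflect differently (wiriz, vubizish), so the final letter is not what conditions the rule; the last vowel is.
"meduvhot" has last vowel 'o'. The stems whose last vowel is 'o' (wiroz → wiriz, libofot → libofit) change the last vowel to 'i'.
The other patterns: stems whose last vowel is 'i' add -ish; stems whose last vowel is 'e' or 'u' insert -ez- after the first vowel.
So meduvhot → meduvhit.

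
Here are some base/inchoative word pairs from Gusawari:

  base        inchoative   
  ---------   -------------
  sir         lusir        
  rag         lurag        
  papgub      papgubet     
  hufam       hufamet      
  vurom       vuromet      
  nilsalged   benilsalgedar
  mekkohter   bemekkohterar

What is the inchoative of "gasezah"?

begasezahar

"gasezah" has 3 vowels. The stems with 3 vowels (nilsalged → benilsalgedar, mekkohter → bemekkohterar) add be- … -ar around the stem.
The other patterns: stems with 1 vowel add the prefix lu-; stems with 2 vowels add -et.
So gasezah → begasezahar.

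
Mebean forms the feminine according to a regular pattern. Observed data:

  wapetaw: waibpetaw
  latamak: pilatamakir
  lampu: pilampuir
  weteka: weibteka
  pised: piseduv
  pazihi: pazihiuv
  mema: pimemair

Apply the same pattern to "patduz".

weteka and mema both end in -a yet inflect differently (weibteka, pimemair), so the final letter is not what conditions the rule; the first letter is.
"patduz" begins with p-. The stems beginning with p- (pised → piseduv, pazihi → pazihiuv) add -uv.
So patduz → patduzuv.

patduzuv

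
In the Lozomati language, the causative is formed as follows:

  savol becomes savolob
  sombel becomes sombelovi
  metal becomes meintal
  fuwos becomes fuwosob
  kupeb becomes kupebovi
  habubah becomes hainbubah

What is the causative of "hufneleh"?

hufnelehovi

metal and savol both end in -l yet inflect differently (meintal, savolob), so the final letter is not what conditions the rule; the last vowel is.
"hufneleh" has last vowel 'e'. The stems whose last vowel is 'e' (kupeb → kupebovi, sombel → sombelovi) add -ovi.
So hufneleh → hufnelehovi.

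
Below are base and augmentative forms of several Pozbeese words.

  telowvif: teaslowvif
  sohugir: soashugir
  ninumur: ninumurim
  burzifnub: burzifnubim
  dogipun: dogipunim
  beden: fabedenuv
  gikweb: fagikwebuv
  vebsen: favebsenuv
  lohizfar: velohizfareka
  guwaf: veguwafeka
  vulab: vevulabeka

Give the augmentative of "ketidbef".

faketidbefuv

sohugir and ninumur both end in -r yet inflect differently (soashugir, ninumurim), so the final letter is not what conditions the rule; the last vowel is.
"ketidbef" has last vowel 'e'. The stems whose last vowel is 'e' (beden → fabedenuv, gikweb → fagikwebuv, vebsen → favebsenuv) add fa- … -uv around the stem.
So ketidbef → faketidbefuv.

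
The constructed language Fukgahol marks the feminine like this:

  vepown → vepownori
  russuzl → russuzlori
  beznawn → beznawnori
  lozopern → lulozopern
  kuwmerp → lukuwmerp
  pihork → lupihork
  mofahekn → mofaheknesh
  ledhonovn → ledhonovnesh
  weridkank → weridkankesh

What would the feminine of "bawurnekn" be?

vepown and lozopern both end in -n yet inflect differently (vepownori, lulozopern), so the final letter is not what conditions the rule; the second-to-last letter is.
"bawurnekn" has second-to-last letter 'k'. The one such stem in the data (mofahekn → mofaheknesh) adds -esh, so the same rule applies.
So bawurnekn → bawurneknesh.

bawurneknesh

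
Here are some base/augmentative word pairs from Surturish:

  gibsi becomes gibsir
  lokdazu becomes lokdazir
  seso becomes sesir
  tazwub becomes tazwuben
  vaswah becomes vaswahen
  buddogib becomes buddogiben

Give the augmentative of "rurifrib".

lokdazu and tazwub both have last vowel 'u' yet inflect differently (lokdazir, tazwuben), so the last vowel is not what conditions the rule; whether the stem ends in a vowel or a consonant is.
"rurifrib" ends in a consonant. The stems ending in a consonant (tazwub → tazwuben, vaswah → vaswahen, buddogib → buddogiben) add -en.
So rurifrib → rurifriben.

rurifriben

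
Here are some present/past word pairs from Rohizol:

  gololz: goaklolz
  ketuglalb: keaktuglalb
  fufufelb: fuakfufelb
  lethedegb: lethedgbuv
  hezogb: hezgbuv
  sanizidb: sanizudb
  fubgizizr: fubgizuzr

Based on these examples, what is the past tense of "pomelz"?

"pomelz" has second-to-last letter 'l'. The stems whose second-to-last letter is 'l' (gololz → goaklolz, ketuglalb → keaktuglalb, fufufelb → fuakfufelb) insert -ak- after the first vowel.
The other patterns: stems whose second-to-last letter is 'g' delete the last vowel and add -uv; stems whose second-to-last letter is 'd' or 'z' change the last vowel to 'u'.
So pomelz → poakmelz.

poakmelz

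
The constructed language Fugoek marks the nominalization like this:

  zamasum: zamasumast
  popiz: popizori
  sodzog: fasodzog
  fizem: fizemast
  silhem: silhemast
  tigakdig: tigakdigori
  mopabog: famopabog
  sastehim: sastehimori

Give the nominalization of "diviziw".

"diviziw" has last vowel 'i'. The stems whose last vowel is 'i' (sastehim → sastehimori, tigakdig → tigakdigori, popiz → popizori) add -ori.
So diviziw → diviziwori.

diviziwori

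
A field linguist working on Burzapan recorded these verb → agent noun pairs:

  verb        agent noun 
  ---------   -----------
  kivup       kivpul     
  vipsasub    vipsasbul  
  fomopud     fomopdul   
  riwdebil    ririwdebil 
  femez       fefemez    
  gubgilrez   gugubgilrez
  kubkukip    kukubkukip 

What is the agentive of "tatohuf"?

kivup and kubkukip both end in -p yet inflect differently (kivpul, kukubkukip), so the final letter is not what conditions the rule; the last vowel is.
"tatohuf" has last vowel 'u'. The stems whose last vowel is 'u' (kivup → kivpul, vipsasub → vipsasbul, fomopud → fomopdul) delete the last vowel and add -ul.
The other pattern: stems whose last vowel is 'e' or 'i' repeat the first consonant+vowel as a prefix.
So tatohuf → tatohful.

tatohful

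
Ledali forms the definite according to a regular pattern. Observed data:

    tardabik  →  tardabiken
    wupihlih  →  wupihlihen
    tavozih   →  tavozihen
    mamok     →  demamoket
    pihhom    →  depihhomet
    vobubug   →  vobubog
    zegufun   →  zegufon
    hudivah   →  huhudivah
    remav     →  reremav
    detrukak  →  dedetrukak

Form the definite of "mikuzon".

tardabik and mamok both end in -k yet inflect differently (tardabiken, demamoket), so the final letter is not what conditions the rule; the last vowel is.
"mikuzon" has last vowel 'o'. The stems whose last vowel is 'o' (mamok → demamoket, pihhom → depihhomet) add de- … -et around the stem.
The other patterns: stems whose last vowel is 'i' add -en; stems whose last vowel is 'u' change the last vowel to 'o'; stems whose last vowel is 'a' repeat the first consonant+vowel as a prefix.
So mikuzon → demikuzonet.

demikuzonet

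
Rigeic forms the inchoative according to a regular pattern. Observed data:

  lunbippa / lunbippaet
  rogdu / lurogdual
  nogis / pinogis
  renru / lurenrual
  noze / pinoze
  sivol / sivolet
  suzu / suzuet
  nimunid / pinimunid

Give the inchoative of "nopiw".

pinopiw

renru and suzu both end in -u yet inflect differently (lurenrual, suzuet), so the final letter is not what conditions the rule; the first letter is.
"nopiw" begins with n-. The stems beginning with n- (nimunid → pinimunid, nogis → pinogis, noze → pinoze) add the prefix pi-.
The other patterns: stems beginning with r- add lu- … -al around the stem; stems beginning with l- or s- add -et.
So nopiw → pinopiw.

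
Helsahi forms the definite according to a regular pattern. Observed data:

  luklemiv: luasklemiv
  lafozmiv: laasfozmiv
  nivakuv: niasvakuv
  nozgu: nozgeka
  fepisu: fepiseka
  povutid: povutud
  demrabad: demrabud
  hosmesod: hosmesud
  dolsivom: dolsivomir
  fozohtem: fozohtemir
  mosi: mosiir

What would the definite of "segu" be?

segeka

nivakuv and nozgu both have last vowel 'u' yet inflect differently (niasvakuv, nozgeka), so the last vowel is not what conditions the rule; the final letter is.
"segu" ends in -u. The stems ending in -u (nozgu → nozgeka, fepisu → fepiseka) drop the final letter and add -eka.
The other patterns: stems ending in -v insert -as- after the first vowel; stems ending in -d change the last vowel to 'u'; stems ending in -i or -m add -ir.
So segu → segeka.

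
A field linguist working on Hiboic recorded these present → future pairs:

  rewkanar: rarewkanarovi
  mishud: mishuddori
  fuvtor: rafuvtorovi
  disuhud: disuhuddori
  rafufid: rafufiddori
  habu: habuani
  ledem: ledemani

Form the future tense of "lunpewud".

lunpewuddori

mishud and habu both have last vowel 'u' yet inflect differently (mishuddori, habuani), so the last vowel is not what conditions the rule; the final letter is.
"lunpewud" ends in -d. The stems ending in -d (mishud → mishuddori, rafufid → rafufiddori, disuhud → disuhuddori) double the final consonant and add -ori.
The other patterns: stems ending in -r add ra- … -ovi around the stem; stems ending in -m or -u add -ani.
So lunpewud → lunpewuddori.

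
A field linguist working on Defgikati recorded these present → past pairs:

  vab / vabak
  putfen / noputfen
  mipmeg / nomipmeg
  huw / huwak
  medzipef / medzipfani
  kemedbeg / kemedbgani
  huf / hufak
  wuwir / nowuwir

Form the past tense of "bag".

bagak

mipmeg and kemedbeg both end in -g yet inflect differently (nomipmeg, kemedbgani), so the final letter is not what conditions the rule; the number of vowels is.
"bag" has 1 vowel. The stems with 1 vowel (vab → vabak, huf → hufak, huw → huwak) add -ak.
The other patterns: stems with 2 vowels add the prefix no-; stems with 3 vowels delete the last vowel and add -ani.
So bag → bagak.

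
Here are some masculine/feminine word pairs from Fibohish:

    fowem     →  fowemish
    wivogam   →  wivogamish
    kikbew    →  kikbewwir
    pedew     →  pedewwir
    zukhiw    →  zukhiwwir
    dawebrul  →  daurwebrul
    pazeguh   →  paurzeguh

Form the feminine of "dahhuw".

dahhuwwir

fowem and kikbew both have last vowel 'e' yet inflect differently (fowemish, kikbewwir), so the last vowel is not what conditions the rule; the final letter is.
"dahhuw" ends in -w. The stems ending in -w (kikbew → kikbewwir, pedew → pedewwir, zukhiw → zukhiwwir) double the final consonant and add -ir.
So dahhuw → dahhuwwir.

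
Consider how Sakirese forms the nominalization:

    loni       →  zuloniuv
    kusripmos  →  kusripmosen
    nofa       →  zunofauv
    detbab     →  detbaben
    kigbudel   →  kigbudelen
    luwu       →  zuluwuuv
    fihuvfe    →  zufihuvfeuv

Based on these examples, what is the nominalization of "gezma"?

"gezma" ends in a vowel. The stems ending in a vowel (luwu → zuluwuuv, loni → zuloniuv, nofa → zunofauv) add zu- … -uv around the stem.
So gezma → zugezmauv.

zugezmauv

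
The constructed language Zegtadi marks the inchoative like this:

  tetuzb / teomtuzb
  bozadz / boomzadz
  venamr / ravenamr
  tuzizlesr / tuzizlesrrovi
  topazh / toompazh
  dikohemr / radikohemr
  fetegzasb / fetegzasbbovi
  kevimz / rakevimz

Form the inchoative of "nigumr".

"nigumr" has second-to-last letter 'm'. The stems whose second-to-last letter is 'm' (dikohemr → radikohemr, kevimz → rakevimz, venamr → ravenamr) add the prefix ra-.
So nigumr → ranigumr.

ranigumr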